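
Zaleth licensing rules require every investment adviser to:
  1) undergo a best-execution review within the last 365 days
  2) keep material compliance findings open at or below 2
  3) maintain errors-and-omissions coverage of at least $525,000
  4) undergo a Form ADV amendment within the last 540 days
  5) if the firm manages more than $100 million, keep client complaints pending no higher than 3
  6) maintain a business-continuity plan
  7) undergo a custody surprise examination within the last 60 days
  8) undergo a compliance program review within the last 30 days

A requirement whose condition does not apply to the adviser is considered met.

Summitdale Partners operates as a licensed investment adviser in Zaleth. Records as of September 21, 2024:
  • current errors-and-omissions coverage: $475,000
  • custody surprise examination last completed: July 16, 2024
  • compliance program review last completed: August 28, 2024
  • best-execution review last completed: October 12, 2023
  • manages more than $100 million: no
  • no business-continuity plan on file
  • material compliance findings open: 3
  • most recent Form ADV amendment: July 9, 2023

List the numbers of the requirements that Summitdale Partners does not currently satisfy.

2, 3, 6, 7

1. best-execution review 345 days ago vs limit 365 → met
2. material compliance findings open 3 > 2 → not met
3. errors-and-omissions coverage $475,000 < $525,000 → not met
4. Form ADV amendment 440 days ago vs limit 540 → met
5. condition 'manages more than $100 million' does not hold → requirement n/a → met
6. business-continuity plan absent → not met
7. custody surprise examination 67 days ago vs limit 60 → not met
8. compliance program review 24 days ago vs limit 30 → met
Not met: 2, 3, 6, 7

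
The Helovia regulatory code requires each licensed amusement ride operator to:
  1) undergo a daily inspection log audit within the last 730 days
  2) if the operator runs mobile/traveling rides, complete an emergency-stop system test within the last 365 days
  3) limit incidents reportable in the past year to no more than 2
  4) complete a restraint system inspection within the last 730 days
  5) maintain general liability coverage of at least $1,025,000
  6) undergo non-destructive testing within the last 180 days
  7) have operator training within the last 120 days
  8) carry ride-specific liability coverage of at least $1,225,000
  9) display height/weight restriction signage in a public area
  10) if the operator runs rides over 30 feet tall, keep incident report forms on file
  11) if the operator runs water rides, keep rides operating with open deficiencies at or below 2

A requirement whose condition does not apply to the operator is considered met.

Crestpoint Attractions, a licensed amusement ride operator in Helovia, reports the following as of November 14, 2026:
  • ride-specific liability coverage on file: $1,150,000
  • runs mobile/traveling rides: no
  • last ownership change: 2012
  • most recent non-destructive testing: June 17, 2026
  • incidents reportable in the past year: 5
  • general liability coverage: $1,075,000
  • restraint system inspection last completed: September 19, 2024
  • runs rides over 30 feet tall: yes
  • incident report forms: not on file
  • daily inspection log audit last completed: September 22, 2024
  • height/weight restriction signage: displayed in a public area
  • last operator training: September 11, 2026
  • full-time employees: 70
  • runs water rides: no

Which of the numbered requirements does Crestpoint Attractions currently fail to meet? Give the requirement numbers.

1. daily inspection log audit 783 days ago vs limit 730 → not met
2. condition 'runs mobile/traveling rides' does not hold → requirement n/a → met
3. incidents reportable in the past year 5 > 2 → not met
4. restraint system inspection 786 days ago vs limit 730 → not met
5. general liability coverage $1,075,000 ≥ $1,025,000 → met
6. non-destructive testing 150 days ago vs limit 180 → met
7. operator training 64 days ago vs limit 120 → met
8. ride-specific liability coverage $1,150,000 < $1,225,000 → not met
9. height/weight restriction signage present → met
10. condition 'runs rides over 30 feet tall' holds; incident report forms absent → not met
11. condition 'runs water rides' does not hold → requirement n/a → met
Not met: 1, 3, 4, 8, 10

1, 3, 4, 8, 10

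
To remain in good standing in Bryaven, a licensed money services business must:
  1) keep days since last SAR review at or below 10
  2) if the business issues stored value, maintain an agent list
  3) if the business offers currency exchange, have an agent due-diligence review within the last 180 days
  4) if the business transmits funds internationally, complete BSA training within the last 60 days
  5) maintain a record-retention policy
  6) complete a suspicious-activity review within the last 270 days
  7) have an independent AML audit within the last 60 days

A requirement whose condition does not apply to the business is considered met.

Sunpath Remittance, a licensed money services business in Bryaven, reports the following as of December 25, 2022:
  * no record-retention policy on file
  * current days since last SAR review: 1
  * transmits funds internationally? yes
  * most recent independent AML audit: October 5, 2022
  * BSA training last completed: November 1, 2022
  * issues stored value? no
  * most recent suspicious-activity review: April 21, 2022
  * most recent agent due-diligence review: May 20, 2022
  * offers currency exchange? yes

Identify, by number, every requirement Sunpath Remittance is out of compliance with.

3, 5, 7

1. days since last SAR review 1 ≤ 10 → met
2. condition 'issues stored value' does not hold → requirement n/a → met
3. condition 'offers currency exchange' holds; agent due-diligence review 219 days ago vs limit 180 → not met
4. condition 'transmits funds internationally' holds; BSA training 54 days ago vs limit 60 → met
5. record-retention policy absent → not met
6. suspicious-activity review 248 days ago vs limit 270 → met
7. independent AML audit 81 days ago vs limit 60 → not met
Not met: 3, 5, 7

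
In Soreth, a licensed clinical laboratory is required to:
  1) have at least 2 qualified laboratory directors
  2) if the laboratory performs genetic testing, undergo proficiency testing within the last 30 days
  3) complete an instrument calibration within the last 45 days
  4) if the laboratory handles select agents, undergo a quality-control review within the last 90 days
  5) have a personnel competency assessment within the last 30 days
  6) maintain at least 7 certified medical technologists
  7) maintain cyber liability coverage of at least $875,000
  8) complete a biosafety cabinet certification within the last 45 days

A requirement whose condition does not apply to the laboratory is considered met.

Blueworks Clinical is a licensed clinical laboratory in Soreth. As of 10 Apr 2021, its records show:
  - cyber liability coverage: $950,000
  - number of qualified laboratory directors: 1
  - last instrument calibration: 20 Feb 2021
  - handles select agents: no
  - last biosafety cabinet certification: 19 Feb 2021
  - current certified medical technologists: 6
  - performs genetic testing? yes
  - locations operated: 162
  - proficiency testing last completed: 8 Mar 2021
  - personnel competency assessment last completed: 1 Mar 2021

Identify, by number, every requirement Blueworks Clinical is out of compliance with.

1, 2, 3, 5, 6, 8

1. qualified laboratory directors 1 < 2 → not met
2. condition 'performs genetic testing' holds; proficiency testing 33 days ago vs limit 30 → not met
3. instrument calibration 49 days ago vs limit 45 → not met
4. condition 'handles select agents' does not hold → requirement n/a → met
5. personnel competency assessment 40 days ago vs limit 30 → not met
6. certified medical technologists 6 < 7 → not met
7. cyber liability coverage $950,000 ≥ $875,000 → met
8. biosafety cabinet certification 50 days ago vs limit 45 → not met
Not met: 1, 2, 3, 5, 6, 8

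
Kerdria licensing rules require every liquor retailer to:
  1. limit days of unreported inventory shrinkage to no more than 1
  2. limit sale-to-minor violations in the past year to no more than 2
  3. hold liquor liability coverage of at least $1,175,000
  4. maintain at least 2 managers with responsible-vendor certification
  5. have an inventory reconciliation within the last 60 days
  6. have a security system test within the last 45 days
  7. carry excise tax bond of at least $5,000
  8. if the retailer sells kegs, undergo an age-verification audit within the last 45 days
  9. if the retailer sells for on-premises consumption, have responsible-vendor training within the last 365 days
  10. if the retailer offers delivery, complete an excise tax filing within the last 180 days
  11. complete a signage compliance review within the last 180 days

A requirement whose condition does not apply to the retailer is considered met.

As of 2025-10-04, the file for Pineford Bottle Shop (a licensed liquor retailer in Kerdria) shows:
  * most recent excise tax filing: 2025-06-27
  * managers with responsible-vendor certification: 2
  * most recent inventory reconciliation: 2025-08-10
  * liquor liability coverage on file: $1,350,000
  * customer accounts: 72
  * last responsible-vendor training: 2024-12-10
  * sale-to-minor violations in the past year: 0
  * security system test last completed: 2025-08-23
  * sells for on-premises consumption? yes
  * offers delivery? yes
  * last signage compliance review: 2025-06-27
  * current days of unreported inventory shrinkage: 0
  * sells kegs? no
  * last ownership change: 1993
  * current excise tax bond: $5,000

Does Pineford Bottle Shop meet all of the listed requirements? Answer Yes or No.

Yes

1. days of unreported inventory shrinkage 0 ≤ 1 → met
2. sale-to-minor violations in the past year 0 ≤ 2 → met
3. liquor liability coverage $1,350,000 ≥ $1,175,000 → met
4. managers with responsible-vendor certification 2 ≥ 2 → met
5. inventory reconciliation 55 days ago vs limit 60 → met
6. security system test 42 days ago vs limit 45 → met
7. excise tax bond $5,000 ≥ $5,000 → met
8. condition 'sells kegs' does not hold → requirement n/a → met
9. condition 'sells for on-premises consumption' holds; responsible-vendor training 298 days ago vs limit 365 → met
10. condition 'offers delivery' holds; excise tax filing 99 days ago vs limit 180 → met
11. signage compliance review 99 days ago vs limit 180 → met
All met.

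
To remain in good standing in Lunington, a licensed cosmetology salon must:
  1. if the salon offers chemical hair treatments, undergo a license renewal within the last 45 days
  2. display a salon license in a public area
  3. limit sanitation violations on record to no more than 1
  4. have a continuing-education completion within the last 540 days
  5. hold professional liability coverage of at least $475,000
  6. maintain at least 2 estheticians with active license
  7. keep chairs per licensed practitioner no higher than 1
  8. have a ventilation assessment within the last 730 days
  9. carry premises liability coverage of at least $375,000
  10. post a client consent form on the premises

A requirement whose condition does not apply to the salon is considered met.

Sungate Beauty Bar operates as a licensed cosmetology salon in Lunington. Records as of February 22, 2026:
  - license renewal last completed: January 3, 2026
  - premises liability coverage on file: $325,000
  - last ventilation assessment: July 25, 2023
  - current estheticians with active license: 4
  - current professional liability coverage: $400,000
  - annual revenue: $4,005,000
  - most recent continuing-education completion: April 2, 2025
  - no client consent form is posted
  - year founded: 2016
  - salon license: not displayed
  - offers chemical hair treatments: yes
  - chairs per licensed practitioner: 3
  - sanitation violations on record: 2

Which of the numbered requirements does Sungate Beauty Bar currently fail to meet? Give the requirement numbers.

1. condition 'offers chemical hair treatments' holds; license renewal 50 days ago vs limit 45 → not met
2. salon license absent → not met
3. sanitation violations on record 2 > 1 → not met
4. continuing-education completion 326 days ago vs limit 540 → met
5. professional liability coverage $400,000 < $475,000 → not met
6. estheticians with active license 4 ≥ 2 → met
7. chairs per licensed practitioner 3 > 1 → not met
8. ventilation assessment 943 days ago vs limit 730 → not met
9. premises liability coverage $325,000 < $375,000 → not met
10. client consent form absent → not met
Not met: 1, 2, 3, 5, 7, 8, 9, 10

1, 2, 3, 5, 7, 8, 9, 10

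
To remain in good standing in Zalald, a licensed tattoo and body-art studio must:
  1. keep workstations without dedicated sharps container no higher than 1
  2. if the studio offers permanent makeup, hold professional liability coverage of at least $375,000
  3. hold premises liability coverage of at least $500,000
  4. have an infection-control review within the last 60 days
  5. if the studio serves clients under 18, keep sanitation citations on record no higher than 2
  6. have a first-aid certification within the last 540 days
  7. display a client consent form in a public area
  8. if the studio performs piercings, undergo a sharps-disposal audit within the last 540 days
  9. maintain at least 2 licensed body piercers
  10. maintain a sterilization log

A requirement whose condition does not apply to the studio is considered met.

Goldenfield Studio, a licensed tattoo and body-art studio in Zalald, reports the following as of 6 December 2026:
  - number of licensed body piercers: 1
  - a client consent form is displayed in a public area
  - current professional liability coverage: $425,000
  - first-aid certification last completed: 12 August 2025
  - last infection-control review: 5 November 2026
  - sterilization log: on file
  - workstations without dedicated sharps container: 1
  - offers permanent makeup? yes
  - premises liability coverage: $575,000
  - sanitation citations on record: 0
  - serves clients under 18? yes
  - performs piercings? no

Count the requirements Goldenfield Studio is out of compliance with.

1

1. workstations without dedicated sharps container 1 ≤ 1 → met
2. condition 'offers permanent makeup' holds; professional liability coverage $425,000 ≥ $375,000 → met
3. premises liability coverage $575,000 ≥ $500,000 → met
4. infection-control review 31 days ago vs limit 60 → met
5. condition 'serves clients under 18' holds; sanitation citations on record 0 ≤ 2 → met
6. first-aid certification 481 days ago vs limit 540 → met
7. client consent form present → met
8. condition 'performs piercings' does not hold → requirement n/a → met
9. licensed body piercers 1 < 2 → not met
10. sterilization log present → met
Not met: 1 of 10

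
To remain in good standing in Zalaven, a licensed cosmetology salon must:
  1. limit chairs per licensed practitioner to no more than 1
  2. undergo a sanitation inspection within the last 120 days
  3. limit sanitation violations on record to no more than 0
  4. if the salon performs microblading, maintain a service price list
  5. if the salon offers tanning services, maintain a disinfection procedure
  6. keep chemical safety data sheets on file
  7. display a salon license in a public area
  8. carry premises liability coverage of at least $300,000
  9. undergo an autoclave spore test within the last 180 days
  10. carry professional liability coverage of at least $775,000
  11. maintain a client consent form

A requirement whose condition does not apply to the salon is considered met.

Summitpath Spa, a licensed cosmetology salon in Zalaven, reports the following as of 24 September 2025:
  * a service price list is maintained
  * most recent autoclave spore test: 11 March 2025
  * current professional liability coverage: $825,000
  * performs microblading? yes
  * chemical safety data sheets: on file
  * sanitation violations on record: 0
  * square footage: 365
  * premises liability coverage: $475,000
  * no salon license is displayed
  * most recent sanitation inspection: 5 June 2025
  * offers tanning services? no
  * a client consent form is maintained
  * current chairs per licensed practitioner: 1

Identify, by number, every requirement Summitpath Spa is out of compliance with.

1. chairs per licensed practitioner 1 ≤ 1 → met
2. sanitation inspection 111 days ago vs limit 120 → met
3. sanitation violations on record 0 ≤ 0 → met
4. condition 'performs microblading' holds; service price list present → met
5. condition 'offers tanning services' does not hold → requirement n/a → met
6. chemical safety data sheets present → met
7. salon license absent → not met
8. premises liability coverage $475,000 ≥ $300,000 → met
9. autoclave spore test 197 days ago vs limit 180 → not met
10. professional liability coverage $825,000 ≥ $775,000 → met
11. client consent form present → met
Not met: 7, 9

7, 9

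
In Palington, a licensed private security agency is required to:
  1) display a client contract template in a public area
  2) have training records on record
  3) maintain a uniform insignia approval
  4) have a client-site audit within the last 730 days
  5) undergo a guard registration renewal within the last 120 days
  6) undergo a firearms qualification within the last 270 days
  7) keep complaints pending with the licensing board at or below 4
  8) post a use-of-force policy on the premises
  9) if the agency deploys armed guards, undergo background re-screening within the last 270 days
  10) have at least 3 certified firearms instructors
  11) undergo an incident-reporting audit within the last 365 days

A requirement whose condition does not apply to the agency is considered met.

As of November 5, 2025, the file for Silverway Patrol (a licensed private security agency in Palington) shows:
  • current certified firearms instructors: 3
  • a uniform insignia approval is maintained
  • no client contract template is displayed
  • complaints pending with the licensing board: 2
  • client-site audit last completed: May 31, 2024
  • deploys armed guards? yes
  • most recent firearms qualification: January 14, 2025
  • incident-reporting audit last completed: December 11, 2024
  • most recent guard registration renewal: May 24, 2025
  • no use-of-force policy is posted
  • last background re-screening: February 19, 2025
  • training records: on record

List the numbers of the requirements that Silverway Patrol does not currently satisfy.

1, 5, 6, 8

1. client contract template absent → not met
2. training records present → met
3. uniform insignia approval present → met
4. client-site audit 523 days ago vs limit 730 → met
5. guard registration renewal 165 days ago vs limit 120 → not met
6. firearms qualification 295 days ago vs limit 270 → not met
7. complaints pending with the licensing board 2 ≤ 4 → met
8. use-of-force policy absent → not met
9. condition 'deploys armed guards' holds; background re-screening 259 days ago vs limit 270 → met
10. certified firearms instructors 3 ≥ 3 → met
11. incident-reporting audit 329 days ago vs limit 365 → met
Not met: 1, 5, 6, 8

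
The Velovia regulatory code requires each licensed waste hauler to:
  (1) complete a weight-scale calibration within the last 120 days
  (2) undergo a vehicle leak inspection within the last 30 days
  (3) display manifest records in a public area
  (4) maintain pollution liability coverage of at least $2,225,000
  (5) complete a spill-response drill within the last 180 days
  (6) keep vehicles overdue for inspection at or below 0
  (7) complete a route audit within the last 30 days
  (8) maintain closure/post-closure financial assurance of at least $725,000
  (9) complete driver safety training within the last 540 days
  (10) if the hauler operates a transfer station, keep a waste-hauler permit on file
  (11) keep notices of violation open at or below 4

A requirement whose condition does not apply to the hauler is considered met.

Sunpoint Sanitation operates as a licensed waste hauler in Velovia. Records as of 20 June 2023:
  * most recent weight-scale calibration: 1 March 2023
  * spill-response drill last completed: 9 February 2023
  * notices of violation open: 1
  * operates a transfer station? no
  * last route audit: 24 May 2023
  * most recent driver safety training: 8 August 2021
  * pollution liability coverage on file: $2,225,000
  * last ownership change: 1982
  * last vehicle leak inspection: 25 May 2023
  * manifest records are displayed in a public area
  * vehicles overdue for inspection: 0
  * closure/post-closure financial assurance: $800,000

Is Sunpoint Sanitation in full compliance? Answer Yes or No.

1. weight-scale calibration 111 days ago vs limit 120 → met
2. vehicle leak inspection 26 days ago vs limit 30 → met
3. manifest records present → met
4. pollution liability coverage $2,225,000 ≥ $2,225,000 → met
5. spill-response drill 131 days ago vs limit 180 → met
6. vehicles overdue for inspection 0 ≤ 0 → met
7. route audit 27 days ago vs limit 30 → met
8. closure/post-closure financial assurance $800,000 ≥ $725,000 → met
9. driver safety training 681 days ago vs limit 540 → not met
10. condition 'operates a transfer station' does not hold → requirement n/a → met
11. notices of violation open 1 ≤ 4 → met
Not met: 9

No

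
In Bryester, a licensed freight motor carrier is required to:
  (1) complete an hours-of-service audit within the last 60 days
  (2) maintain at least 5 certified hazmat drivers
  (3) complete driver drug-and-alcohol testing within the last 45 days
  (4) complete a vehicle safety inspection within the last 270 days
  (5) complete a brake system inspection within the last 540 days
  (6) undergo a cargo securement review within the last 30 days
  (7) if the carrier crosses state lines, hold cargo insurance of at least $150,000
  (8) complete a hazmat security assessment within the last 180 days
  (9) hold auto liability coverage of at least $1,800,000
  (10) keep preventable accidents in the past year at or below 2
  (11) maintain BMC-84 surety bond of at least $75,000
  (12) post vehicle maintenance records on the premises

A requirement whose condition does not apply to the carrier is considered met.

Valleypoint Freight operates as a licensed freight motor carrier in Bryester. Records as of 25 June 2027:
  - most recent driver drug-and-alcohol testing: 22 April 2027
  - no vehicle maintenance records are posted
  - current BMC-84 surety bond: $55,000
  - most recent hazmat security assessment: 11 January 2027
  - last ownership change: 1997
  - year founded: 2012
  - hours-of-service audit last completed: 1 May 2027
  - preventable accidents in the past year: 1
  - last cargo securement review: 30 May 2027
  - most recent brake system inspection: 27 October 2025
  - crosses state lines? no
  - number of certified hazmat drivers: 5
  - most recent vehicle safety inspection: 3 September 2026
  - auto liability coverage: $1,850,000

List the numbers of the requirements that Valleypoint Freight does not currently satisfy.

1. hours-of-service audit 55 days ago vs limit 60 → met
2. certified hazmat drivers 5 ≥ 5 → met
3. driver drug-and-alcohol testing 64 days ago vs limit 45 → not met
4. vehicle safety inspection 295 days ago vs limit 270 → not met
5. brake system inspection 606 days ago vs limit 540 → not met
6. cargo securement review 26 days ago vs limit 30 → met
7. condition 'crosses state lines' does not hold → requirement n/a → met
8. hazmat security assessment 165 days ago vs limit 180 → met
9. auto liability coverage $1,850,000 ≥ $1,800,000 → met
10. preventable accidents in the past year 1 ≤ 2 → met
11. BMC-84 surety bond $55,000 < $75,000 → not met
12. vehicle maintenance records absent → not met
Not met: 3, 4, 5, 11, 12

3, 4, 5, 11, 12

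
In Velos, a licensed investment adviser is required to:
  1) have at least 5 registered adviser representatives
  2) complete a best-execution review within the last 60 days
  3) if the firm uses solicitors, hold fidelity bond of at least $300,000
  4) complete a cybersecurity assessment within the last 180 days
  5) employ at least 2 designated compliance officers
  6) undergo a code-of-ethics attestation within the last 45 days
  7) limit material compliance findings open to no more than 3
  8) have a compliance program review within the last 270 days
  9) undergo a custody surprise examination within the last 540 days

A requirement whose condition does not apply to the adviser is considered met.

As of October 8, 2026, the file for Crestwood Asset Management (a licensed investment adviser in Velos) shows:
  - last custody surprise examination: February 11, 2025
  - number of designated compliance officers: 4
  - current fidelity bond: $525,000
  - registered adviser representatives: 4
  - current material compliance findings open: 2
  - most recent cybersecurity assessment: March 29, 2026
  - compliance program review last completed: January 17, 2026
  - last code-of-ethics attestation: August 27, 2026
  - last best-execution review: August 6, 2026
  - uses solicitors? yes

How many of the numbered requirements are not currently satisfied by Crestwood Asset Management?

4

1. registered adviser representatives 4 < 5 → not met
2. best-execution review 63 days ago vs limit 60 → not met
3. condition 'uses solicitors' holds; fidelity bond $525,000 ≥ $300,000 → met
4. cybersecurity assessment 193 days ago vs limit 180 → not met
5. designated compliance officers 4 ≥ 2 → met
6. code-of-ethics attestation 42 days ago vs limit 45 → met
7. material compliance findings open 2 ≤ 3 → met
8. compliance program review 264 days ago vs limit 270 → met
9. custody surprise examination 604 days ago vs limit 540 → not met
Not met: 4 of 9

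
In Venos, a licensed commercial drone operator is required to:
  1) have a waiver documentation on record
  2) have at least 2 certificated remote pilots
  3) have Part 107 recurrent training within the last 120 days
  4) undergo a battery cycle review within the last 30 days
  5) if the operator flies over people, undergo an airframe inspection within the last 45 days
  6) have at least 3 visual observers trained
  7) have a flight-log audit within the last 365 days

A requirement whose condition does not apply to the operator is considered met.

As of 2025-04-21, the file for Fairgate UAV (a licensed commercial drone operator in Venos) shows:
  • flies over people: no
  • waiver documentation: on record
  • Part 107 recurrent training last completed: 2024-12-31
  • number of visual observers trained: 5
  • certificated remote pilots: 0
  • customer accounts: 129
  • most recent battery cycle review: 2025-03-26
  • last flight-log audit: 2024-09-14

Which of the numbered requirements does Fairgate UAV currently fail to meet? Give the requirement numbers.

1. waiver documentation present → met
2. certificated remote pilots 0 < 2 → not met
3. Part 107 recurrent training 111 days ago vs limit 120 → met
4. battery cycle review 26 days ago vs limit 30 → met
5. condition 'flies over people' does not hold → requirement n/a → met
6. visual observers trained 5 ≥ 3 → met
7. flight-log audit 219 days ago vs limit 365 → met
Not met: 2

2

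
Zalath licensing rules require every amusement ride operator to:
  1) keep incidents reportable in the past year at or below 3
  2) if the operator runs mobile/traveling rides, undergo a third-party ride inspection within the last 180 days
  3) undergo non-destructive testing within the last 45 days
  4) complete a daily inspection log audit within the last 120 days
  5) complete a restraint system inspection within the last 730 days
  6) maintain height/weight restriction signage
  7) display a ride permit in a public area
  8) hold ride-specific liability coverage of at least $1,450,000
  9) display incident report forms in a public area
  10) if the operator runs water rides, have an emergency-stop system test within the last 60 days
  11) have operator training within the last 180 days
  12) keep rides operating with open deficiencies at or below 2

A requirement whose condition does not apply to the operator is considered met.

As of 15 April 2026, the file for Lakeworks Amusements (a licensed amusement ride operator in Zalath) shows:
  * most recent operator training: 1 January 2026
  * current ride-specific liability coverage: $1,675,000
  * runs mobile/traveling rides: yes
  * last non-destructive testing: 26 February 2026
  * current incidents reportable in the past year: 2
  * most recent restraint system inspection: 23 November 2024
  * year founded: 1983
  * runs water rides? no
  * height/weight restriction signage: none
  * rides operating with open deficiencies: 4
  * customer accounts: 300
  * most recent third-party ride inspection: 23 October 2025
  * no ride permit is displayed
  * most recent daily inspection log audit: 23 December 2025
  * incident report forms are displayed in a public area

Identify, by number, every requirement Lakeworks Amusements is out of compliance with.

3, 6, 7, 12

1. incidents reportable in the past year 2 ≤ 3 → met
2. condition 'runs mobile/traveling rides' holds; third-party ride inspection 174 days ago vs limit 180 → met
3. non-destructive testing 48 days ago vs limit 45 → not met
4. daily inspection log audit 113 days ago vs limit 120 → met
5. restraint system inspection 508 days ago vs limit 730 → met
6. height/weight restriction signage absent → not met
7. ride permit absent → not met
8. ride-specific liability coverage $1,675,000 ≥ $1,450,000 → met
9. incident report forms present → met
10. condition 'runs water rides' does not hold → requirement n/a → met
11. operator training 104 days ago vs limit 180 → met
12. rides operating with open deficiencies 4 > 2 → not met
Not met: 3, 6, 7, 12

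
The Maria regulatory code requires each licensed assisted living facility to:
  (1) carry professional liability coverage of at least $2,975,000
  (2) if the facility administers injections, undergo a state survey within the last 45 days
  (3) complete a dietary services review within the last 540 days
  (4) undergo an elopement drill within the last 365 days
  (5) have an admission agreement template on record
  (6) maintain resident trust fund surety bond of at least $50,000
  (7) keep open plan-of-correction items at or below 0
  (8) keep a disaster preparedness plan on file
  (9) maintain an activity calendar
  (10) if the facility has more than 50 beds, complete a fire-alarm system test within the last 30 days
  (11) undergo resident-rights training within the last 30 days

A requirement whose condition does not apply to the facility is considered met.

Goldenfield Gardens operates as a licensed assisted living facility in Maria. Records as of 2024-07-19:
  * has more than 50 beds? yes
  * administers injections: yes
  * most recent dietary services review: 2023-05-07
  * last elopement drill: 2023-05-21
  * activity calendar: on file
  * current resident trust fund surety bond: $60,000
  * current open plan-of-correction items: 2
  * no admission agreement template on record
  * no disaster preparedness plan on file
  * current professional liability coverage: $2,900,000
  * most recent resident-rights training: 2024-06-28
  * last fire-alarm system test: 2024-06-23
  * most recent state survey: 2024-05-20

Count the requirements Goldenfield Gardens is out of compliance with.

1. professional liability coverage $2,900,000 < $2,975,000 → not met
2. condition 'administers injections' holds; state survey 60 days ago vs limit 45 → not met
3. dietary services review 439 days ago vs limit 540 → met
4. elopement drill 425 days ago vs limit 365 → not met
5. admission agreement template absent → not met
6. resident trust fund surety bond $60,000 ≥ $50,000 → met
7. open plan-of-correction items 2 > 0 → not met
8. disaster preparedness plan absent → not met
9. activity calendar present → met
10. condition 'has more than 50 beds' holds; fire-alarm system test 26 days ago vs limit 30 → met
11. resident-rights training 21 days ago vs limit 30 → met
Not met: 6 of 11

6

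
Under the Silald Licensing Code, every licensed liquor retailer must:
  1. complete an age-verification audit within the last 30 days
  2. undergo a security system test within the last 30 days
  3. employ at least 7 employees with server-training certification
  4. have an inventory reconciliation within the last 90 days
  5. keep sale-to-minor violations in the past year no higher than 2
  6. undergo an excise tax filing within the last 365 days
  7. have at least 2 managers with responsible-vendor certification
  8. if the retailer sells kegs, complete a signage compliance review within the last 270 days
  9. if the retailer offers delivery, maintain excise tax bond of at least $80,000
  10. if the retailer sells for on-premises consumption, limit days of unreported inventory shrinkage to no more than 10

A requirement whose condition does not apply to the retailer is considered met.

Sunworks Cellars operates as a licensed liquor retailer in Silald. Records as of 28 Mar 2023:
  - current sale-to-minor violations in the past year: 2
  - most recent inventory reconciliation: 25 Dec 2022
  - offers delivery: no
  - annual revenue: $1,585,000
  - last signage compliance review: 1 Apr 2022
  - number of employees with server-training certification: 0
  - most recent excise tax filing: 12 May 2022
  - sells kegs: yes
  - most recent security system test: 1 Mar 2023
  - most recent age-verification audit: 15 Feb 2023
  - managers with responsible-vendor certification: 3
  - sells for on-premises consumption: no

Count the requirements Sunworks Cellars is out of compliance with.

4

1. age-verification audit 41 days ago vs limit 30 → not met
2. security system test 27 days ago vs limit 30 → met
3. employees with server-training certification 0 < 7 → not met
4. inventory reconciliation 93 days ago vs limit 90 → not met
5. sale-to-minor violations in the past year 2 ≤ 2 → met
6. excise tax filing 320 days ago vs limit 365 → met
7. managers with responsible-vendor certification 3 ≥ 2 → met
8. condition 'sells kegs' holds; signage compliance review 361 days ago vs limit 270 → not met
9. condition 'offers delivery' does not hold → requirement n/a → met
10. condition 'sells for on-premises consumption' does not hold → requirement n/a → met
Not met: 4 of 10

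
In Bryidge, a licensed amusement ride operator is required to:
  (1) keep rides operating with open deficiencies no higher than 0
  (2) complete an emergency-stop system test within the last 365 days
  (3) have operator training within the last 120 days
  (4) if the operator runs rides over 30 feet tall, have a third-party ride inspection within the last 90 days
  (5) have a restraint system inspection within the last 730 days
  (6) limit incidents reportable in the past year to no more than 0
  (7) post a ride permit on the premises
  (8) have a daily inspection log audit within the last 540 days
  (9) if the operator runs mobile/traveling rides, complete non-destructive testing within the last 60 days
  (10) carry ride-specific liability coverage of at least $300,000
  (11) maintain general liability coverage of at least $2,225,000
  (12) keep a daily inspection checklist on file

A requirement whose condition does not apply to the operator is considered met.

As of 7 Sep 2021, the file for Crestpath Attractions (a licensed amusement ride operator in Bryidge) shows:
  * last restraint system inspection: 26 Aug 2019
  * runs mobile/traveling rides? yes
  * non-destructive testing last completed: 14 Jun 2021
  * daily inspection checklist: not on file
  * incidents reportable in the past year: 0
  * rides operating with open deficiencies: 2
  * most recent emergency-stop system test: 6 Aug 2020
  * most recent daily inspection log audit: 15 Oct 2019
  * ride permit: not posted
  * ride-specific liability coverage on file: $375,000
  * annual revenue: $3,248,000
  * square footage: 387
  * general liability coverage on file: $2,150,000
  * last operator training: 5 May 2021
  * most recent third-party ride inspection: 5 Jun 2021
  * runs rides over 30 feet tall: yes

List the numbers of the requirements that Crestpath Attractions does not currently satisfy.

1. rides operating with open deficiencies 2 > 0 → not met
2. emergency-stop system test 397 days ago vs limit 365 → not met
3. operator training 125 days ago vs limit 120 → not met
4. condition 'runs rides over 30 feet tall' holds; third-party ride inspection 94 days ago vs limit 90 → not met
5. restraint system inspection 743 days ago vs limit 730 → not met
6. incidents reportable in the past year 0 ≤ 0 → met
7. ride permit absent → not met
8. daily inspection log audit 693 days ago vs limit 540 → not met
9. condition 'runs mobile/traveling rides' holds; non-destructive testing 85 days ago vs limit 60 → not met
10. ride-specific liability coverage $375,000 ≥ $300,000 → met
11. general liability coverage $2,150,000 < $2,225,000 → not met
12. daily inspection checklist absent → not met
Not met: 1, 2, 3, 4, 5, 7, 8, 9, 11, 12

1, 2, 3, 4, 5, 7, 8, 9, 11, 12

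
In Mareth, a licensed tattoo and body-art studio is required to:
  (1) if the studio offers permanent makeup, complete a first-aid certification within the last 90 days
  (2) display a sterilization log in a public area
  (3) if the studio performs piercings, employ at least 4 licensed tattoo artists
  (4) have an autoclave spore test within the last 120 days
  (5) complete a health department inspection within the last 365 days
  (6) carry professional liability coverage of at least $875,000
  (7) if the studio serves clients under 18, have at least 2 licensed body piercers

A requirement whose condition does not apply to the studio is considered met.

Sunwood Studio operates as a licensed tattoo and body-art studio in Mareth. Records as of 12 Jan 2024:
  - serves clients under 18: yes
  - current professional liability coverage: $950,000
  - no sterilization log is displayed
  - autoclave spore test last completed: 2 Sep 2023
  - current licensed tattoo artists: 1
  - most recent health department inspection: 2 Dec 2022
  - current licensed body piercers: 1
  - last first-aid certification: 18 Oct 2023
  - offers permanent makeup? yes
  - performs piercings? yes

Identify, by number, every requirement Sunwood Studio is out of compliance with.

2, 3, 4, 5, 7

1. condition 'offers permanent makeup' holds; first-aid certification 86 days ago vs limit 90 → met
2. sterilization log absent → not met
3. condition 'performs piercings' holds; licensed tattoo artists 1 < 4 → not met
4. autoclave spore test 132 days ago vs limit 120 → not met
5. health department inspection 406 days ago vs limit 365 → not met
6. professional liability coverage $950,000 ≥ $875,000 → met
7. condition 'serves clients under 18' holds; licensed body piercers 1 < 2 → not met
Not met: 2, 3, 4, 5, 7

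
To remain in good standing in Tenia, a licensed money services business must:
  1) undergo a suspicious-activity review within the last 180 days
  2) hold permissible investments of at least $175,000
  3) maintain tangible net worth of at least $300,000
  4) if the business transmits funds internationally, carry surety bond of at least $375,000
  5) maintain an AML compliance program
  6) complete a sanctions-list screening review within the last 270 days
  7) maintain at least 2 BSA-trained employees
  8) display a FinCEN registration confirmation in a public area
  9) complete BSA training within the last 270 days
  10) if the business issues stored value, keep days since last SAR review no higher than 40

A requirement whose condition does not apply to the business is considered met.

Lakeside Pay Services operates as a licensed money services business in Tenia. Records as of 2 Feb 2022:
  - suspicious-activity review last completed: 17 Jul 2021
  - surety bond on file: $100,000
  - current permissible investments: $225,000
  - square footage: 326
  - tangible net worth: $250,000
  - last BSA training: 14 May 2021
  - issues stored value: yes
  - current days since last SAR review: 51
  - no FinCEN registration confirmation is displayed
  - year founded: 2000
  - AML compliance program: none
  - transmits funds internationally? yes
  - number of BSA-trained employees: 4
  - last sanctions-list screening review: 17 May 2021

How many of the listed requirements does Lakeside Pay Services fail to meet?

6

1. suspicious-activity review 200 days ago vs limit 180 → not met
2. permissible investments $225,000 ≥ $175,000 → met
3. tangible net worth $250,000 < $300,000 → not met
4. condition 'transmits funds internationally' holds; surety bond $100,000 < $375,000 → not met
5. AML compliance program absent → not met
6. sanctions-list screening review 261 days ago vs limit 270 → met
7. BSA-trained employees 4 ≥ 2 → met
8. FinCEN registration confirmation absent → not met
9. BSA training 264 days ago vs limit 270 → met
10. condition 'issues stored value' holds; days since last SAR review 51 > 40 → not met
Not met: 6 of 10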